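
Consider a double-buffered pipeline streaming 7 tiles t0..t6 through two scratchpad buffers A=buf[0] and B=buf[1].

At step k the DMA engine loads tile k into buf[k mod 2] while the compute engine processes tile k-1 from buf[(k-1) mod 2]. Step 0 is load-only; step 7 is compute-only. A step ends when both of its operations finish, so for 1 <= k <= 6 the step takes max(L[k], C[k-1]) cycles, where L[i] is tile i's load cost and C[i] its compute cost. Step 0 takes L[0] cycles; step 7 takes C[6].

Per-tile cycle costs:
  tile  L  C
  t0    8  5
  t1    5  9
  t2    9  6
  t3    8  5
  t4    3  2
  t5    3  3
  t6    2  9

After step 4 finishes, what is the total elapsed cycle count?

step 0: L[0]=8 → dur=8, Σ=8 | A=load:t0 B=idle [load-only]
step 1: L[1]=5 C[0]=5 → dur=5, Σ=13 | A=compute:t0 B=load:t1 [tied]
step 2: L[2]=9 C[1]=9 → dur=9, Σ=22 | A=load:t2 B=compute:t1 [tied]
step 3: L[3]=8 C[2]=6 → dur=8, Σ=30 | A=compute:t2 B=load:t3 [load-bound]
step 4: L[4]=3 C[3]=5 → dur=5, Σ=35 | A=load:t4 B=compute:t3 [compute-bound]
step 5: L[5]=3 C[4]=2 → dur=3, Σ=38 | A=compute:t4 B=load:t5 [load-bound]
step 6: L[6]=2 C[5]=3 → dur=3, Σ=41 | A=load:t6 B=compute:t5 [compute-bound]
step 7: C[6]=9 → dur=9, Σ=50 | A=compute:t6 B=idle [compute-only]

end_cycle[4] = 35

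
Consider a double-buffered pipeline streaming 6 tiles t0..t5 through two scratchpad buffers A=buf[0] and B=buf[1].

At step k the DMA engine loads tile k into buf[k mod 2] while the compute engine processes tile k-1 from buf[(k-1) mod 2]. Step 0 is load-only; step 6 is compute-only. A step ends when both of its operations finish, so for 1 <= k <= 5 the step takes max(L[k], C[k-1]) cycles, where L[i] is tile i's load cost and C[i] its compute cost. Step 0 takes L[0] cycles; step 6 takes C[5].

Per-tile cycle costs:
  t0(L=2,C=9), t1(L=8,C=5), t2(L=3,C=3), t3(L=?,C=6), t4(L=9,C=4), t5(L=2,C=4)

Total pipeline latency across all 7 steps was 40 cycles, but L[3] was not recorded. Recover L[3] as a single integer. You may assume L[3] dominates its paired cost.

step 0: dur = L[0]=2 = 2
step 1: dur = max(L[1]=8, C[0]=9) = 9
step 2: dur = max(L[2]=3, C[1]=5) = 5
step 3: dur = max(L[3]=?, C[2]=3) = L[3]  (unknown; binding)
step 4: dur = max(L[4]=9, C[3]=6) = 9
step 5: dur = max(L[5]=2, C[4]=4) = 4
step 6: dur = C[5]=4 = 4
sum of known step durations = 33
dur[3] = total - known = 40 - 33 = 7
L[3] is the binding max in step 3, so L[3] = dur[3] = 7

L[3] = 7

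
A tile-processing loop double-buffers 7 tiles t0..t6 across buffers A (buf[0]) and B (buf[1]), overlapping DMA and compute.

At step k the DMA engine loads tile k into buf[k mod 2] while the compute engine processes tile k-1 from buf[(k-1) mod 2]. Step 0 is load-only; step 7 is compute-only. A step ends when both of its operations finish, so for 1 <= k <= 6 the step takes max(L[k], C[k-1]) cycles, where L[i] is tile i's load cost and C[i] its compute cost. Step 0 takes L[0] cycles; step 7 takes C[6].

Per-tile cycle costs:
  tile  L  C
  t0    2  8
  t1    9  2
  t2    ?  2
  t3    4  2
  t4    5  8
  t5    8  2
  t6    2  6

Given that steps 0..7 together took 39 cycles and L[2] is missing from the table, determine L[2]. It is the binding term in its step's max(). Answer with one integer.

step 0 | dur = L[0]=2 = 2
step 1 | dur = max(L[1]=9, C[0]=8) = 9
step 2 | dur = max(L[2]=?, C[1]=2) = L[2]  (unknown; binding)
step 3 | dur = max(L[3]=4, C[2]=2) = 4
step 4 | dur = max(L[4]=5, C[3]=2) = 5
step 5 | dur = max(L[5]=8, C[4]=8) = 8
step 6 | dur = max(L[6]=2, C[5]=2) = 2
step 7 | dur = C[6]=6 = 6
sum of known step durations = 36
dur[2] = total - known = 39 - 36 = 3
L[2] is the binding max in step 2, so L[2] = dur[2] = 3

L[2] = 3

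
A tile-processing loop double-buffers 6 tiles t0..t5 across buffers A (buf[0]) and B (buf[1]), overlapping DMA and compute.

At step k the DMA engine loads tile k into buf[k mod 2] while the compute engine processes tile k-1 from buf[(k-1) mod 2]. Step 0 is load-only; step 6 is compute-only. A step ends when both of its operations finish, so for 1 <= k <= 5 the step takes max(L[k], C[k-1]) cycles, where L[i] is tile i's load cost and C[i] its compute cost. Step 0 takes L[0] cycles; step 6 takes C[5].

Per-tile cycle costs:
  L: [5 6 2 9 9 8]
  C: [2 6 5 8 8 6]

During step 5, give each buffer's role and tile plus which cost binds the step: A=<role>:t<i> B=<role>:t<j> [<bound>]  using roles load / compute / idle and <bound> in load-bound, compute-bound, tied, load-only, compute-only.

step 0: L[0]=5 → dur=5, Σ=5 | A=load:t0 B=idle [load-only]
step 1: L[1]=6 C[0]=2 → dur=6, Σ=11 | A=compute:t0 B=load:t1 [load-bound]
step 2: L[2]=2 C[1]=6 → dur=6, Σ=17 | A=load:t2 B=compute:t1 [compute-bound]
step 3: L[3]=9 C[2]=5 → dur=9, Σ=26 | A=compute:t2 B=load:t3 [load-bound]
step 4: L[4]=9 C[3]=8 → dur=9, Σ=35 | A=load:t4 B=compute:t3 [load-bound]
step 5: L[5]=8 C[4]=8 → dur=8, Σ=43 | A=compute:t4 B=load:t5 [tied]
step 6: C[5]=6 → dur=6, Σ=49 | A=idle B=compute:t5 [compute-only]

step 5: A=compute:t4 B=load:t5 [tied]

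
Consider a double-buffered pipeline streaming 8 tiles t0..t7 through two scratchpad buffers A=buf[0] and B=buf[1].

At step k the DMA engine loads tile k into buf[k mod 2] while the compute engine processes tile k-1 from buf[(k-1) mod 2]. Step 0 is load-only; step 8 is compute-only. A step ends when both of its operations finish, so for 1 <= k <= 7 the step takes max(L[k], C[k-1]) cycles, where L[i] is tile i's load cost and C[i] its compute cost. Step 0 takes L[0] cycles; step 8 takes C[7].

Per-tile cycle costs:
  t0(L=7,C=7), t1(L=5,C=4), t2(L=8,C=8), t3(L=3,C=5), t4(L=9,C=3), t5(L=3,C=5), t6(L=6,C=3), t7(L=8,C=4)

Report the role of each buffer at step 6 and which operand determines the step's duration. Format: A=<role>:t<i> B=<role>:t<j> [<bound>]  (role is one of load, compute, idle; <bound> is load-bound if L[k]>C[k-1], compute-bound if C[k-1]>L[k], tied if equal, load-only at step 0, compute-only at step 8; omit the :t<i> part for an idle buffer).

[0] DMA t0→A (7c) ∥ CU idle ⇒ 7c, clock 7
[1] DMA t1→B (5c) ∥ CU A:t0 (7c) ⇒ 7c, clock 14
[2] DMA t2→A (8c) ∥ CU B:t1 (4c) ⇒ 8c, clock 22
[3] DMA t3→B (3c) ∥ CU A:t2 (8c) ⇒ 8c, clock 30
[4] DMA t4→A (9c) ∥ CU B:t3 (5c) ⇒ 9c, clock 39
[5] DMA t5→B (3c) ∥ CU A:t4 (3c) ⇒ 3c, clock 42
[6] DMA t6→A (6c) ∥ CU B:t5 (5c) ⇒ 6c, clock 48
[7] DMA t7→B (8c) ∥ CU A:t6 (3c) ⇒ 8c, clock 56
[8] DMA idle ∥ CU B:t7 (4c) ⇒ 4c, clock 60

step 6: A=load:t6 B=compute:t5 [load-bound]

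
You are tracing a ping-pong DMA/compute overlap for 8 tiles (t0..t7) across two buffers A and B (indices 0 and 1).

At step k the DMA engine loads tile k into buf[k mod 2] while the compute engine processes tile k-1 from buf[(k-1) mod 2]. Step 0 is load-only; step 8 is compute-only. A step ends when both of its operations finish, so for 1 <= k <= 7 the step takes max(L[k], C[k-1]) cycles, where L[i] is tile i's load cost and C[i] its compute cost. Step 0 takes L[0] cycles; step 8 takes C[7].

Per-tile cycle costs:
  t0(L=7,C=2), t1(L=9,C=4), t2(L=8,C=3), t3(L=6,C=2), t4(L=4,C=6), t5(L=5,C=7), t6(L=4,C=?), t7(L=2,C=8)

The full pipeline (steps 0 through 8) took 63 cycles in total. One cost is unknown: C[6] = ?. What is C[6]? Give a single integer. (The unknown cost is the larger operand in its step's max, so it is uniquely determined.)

C[6] = 8

step 0 | dur = L[0]=7 = 7
step 1 | dur = max(L[1]=9, C[0]=2) = 9
step 2 | dur = max(L[2]=8, C[1]=4) = 8
step 3 | dur = max(L[3]=6, C[2]=3) = 6
step 4 | dur = max(L[4]=4, C[3]=2) = 4
step 5 | dur = max(L[5]=5, C[4]=6) = 6
step 6 | dur = max(L[6]=4, C[5]=7) = 7
step 7 | dur = max(L[7]=2, C[6]=?) = C[6]  (unknown; binding)
step 8 | dur = C[7]=8 = 8
sum of known step durations = 55
dur[7] = total - known = 63 - 55 = 8
C[6] is the binding max in step 7, so C[6] = dur[7] = 8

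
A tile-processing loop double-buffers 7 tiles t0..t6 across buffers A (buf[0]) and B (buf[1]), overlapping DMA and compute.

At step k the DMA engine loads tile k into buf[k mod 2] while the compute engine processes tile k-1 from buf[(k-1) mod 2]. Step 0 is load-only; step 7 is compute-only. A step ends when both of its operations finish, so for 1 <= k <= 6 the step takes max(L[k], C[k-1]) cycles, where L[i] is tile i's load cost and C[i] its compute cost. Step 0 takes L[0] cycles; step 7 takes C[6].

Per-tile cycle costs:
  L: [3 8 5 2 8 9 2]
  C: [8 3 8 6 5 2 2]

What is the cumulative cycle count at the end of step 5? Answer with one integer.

k=0 load=t0/3c comp=- wait=3 total=3
k=1 load=t1/8c comp=t0/8c wait=8 total=11
k=2 load=t2/5c comp=t1/3c wait=5 total=16
k=3 load=t3/2c comp=t2/8c wait=8 total=24
k=4 load=t4/8c comp=t3/6c wait=8 total=32
k=5 load=t5/9c comp=t4/5c wait=9 total=41
k=6 load=t6/2c comp=t5/2c wait=2 total=43
k=7 load=- comp=t6/2c wait=2 total=45

end_cycle[5] = 41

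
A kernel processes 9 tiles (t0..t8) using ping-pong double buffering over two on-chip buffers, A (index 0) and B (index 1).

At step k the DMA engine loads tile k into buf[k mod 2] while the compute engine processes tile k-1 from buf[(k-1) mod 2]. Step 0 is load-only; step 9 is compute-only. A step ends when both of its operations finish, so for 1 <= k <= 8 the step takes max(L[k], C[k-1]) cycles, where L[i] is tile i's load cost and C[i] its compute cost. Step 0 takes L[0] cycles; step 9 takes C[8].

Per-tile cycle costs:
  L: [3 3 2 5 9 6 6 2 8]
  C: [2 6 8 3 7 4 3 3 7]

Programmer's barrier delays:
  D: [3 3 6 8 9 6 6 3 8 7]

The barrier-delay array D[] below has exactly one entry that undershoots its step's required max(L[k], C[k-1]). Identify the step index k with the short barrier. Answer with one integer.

[0] required=L[0]=3=3 vs D=3 ok
[1] required=max(L[1]=3,C[0]=2)=3 vs D=3 ok
[2] required=max(L[2]=2,C[1]=6)=6 vs D=6 ok
[3] required=max(L[3]=5,C[2]=8)=8 vs D=8 ok
[4] required=max(L[4]=9,C[3]=3)=9 vs D=9 ok
[5] required=max(L[5]=6,C[4]=7)=7 vs D=6 SHORT
[6] required=max(L[6]=6,C[5]=4)=6 vs D=6 ok
[7] required=max(L[7]=2,C[6]=3)=3 vs D=3 ok
[8] required=max(L[8]=8,C[7]=3)=8 vs D=8 ok
[9] required=C[8]=7=7 vs D=7 ok

hazard at step 5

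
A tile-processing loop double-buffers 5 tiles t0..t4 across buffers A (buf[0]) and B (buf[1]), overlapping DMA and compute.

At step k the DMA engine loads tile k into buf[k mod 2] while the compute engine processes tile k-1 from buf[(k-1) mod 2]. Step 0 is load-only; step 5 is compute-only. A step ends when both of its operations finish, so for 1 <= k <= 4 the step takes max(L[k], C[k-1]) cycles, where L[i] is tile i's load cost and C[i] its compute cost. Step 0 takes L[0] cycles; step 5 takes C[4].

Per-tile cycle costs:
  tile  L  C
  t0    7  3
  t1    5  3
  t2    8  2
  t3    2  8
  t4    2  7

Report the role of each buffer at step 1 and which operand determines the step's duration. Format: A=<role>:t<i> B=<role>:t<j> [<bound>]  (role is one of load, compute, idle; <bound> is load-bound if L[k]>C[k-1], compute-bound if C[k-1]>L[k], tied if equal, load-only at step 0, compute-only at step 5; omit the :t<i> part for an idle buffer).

step 1: A=compute:t0 B=load:t1 [load-bound]

step 0: L[0]=7 → dur=7, Σ=7 | A=load:t0 B=idle [load-only]
step 1: L[1]=5 C[0]=3 → dur=5, Σ=12 | A=compute:t0 B=load:t1 [load-bound]
step 2: L[2]=8 C[1]=3 → dur=8, Σ=20 | A=load:t2 B=compute:t1 [load-bound]
step 3: L[3]=2 C[2]=2 → dur=2, Σ=22 | A=compute:t2 B=load:t3 [tied]
step 4: L[4]=2 C[3]=8 → dur=8, Σ=30 | A=load:t4 B=compute:t3 [compute-bound]
step 5: C[4]=7 → dur=7, Σ=37 | A=compute:t4 B=idle [compute-only]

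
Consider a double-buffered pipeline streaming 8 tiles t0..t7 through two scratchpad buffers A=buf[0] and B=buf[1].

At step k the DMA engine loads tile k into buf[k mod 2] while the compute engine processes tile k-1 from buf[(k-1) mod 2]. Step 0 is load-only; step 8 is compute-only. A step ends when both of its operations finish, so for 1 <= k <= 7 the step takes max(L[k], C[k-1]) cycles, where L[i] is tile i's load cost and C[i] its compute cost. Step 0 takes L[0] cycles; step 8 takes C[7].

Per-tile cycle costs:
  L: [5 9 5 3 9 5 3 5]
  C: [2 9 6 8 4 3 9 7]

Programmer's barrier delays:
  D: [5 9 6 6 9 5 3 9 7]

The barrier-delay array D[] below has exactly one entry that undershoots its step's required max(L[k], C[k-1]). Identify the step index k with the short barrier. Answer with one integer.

[0] required=L[0]=5=5 vs D=5 ok
[1] required=max(L[1]=9,C[0]=2)=9 vs D=9 ok
[2] required=max(L[2]=5,C[1]=9)=9 vs D=6 SHORT
[3] required=max(L[3]=3,C[2]=6)=6 vs D=6 ok
[4] required=max(L[4]=9,C[3]=8)=9 vs D=9 ok
[5] required=max(L[5]=5,C[4]=4)=5 vs D=5 ok
[6] required=max(L[6]=3,C[5]=3)=3 vs D=3 ok
[7] required=max(L[7]=5,C[6]=9)=9 vs D=9 ok
[8] required=C[7]=7=7 vs D=7 ok

hazard at step 2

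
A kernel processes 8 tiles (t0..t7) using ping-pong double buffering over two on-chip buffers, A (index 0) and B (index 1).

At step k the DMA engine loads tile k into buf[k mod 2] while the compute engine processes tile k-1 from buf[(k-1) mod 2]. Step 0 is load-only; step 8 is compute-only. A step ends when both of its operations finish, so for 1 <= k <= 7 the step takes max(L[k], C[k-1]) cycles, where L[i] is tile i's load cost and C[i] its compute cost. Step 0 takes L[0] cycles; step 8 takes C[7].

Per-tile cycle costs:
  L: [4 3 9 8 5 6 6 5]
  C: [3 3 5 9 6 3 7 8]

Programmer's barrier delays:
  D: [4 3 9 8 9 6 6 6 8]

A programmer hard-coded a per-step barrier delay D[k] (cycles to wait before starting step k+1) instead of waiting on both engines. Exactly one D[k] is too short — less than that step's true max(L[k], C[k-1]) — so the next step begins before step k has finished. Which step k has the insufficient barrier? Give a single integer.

k=0 barrier L[0]=4→4c, D[0]=4 ok
k=1 barrier max(L[1]=3,C[0]=3)→3c, D[1]=3 ok
k=2 barrier max(L[2]=9,C[1]=3)→9c, D[2]=9 ok
k=3 barrier max(L[3]=8,C[2]=5)→8c, D[3]=8 ok
k=4 barrier max(L[4]=5,C[3]=9)→9c, D[4]=9 ok
k=5 barrier max(L[5]=6,C[4]=6)→6c, D[5]=6 ok
k=6 barrier max(L[6]=6,C[5]=3)→6c, D[6]=6 ok
k=7 barrier max(L[7]=5,C[6]=7)→7c, D[7]=6 SHORT
k=8 barrier C[7]=8→8c, D[8]=8 ok

hazard at step 7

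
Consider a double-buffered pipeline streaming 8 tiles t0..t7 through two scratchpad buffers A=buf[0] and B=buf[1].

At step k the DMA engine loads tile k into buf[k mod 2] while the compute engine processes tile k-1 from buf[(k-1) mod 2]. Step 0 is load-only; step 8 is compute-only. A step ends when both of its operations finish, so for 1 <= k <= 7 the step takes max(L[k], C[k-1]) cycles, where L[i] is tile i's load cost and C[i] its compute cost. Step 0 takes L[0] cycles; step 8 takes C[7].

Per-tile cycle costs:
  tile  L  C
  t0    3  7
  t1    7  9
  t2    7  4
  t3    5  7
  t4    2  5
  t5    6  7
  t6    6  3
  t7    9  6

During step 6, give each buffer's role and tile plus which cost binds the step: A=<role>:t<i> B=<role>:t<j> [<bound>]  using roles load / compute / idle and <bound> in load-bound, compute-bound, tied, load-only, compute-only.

[0] DMA t0→A (3c) ∥ CU idle ⇒ 3c, clock 3
[1] DMA t1→B (7c) ∥ CU A:t0 (7c) ⇒ 7c, clock 10
[2] DMA t2→A (7c) ∥ CU B:t1 (9c) ⇒ 9c, clock 19
[3] DMA t3→B (5c) ∥ CU A:t2 (4c) ⇒ 5c, clock 24
[4] DMA t4→A (2c) ∥ CU B:t3 (7c) ⇒ 7c, clock 31
[5] DMA t5→B (6c) ∥ CU A:t4 (5c) ⇒ 6c, clock 37
[6] DMA t6→A (6c) ∥ CU B:t5 (7c) ⇒ 7c, clock 44
[7] DMA t7→B (9c) ∥ CU A:t6 (3c) ⇒ 9c, clock 53
[8] DMA idle ∥ CU B:t7 (6c) ⇒ 6c, clock 59

step 6: A=load:t6 B=compute:t5 [compute-bound]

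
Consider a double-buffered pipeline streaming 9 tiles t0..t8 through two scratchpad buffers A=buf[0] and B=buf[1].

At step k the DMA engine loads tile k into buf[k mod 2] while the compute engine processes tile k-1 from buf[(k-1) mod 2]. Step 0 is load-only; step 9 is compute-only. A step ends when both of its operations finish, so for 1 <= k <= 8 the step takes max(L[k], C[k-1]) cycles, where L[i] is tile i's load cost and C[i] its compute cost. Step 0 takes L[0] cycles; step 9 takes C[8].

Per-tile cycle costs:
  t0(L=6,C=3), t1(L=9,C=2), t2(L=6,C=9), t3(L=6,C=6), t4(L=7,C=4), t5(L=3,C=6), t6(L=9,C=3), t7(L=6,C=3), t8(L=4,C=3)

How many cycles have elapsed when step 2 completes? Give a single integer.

end_cycle[2] = 21

step 0: L[0]=6 → dur=6, Σ=6 | A=load:t0 B=idle [load-only]
step 1: L[1]=9 C[0]=3 → dur=9, Σ=15 | A=compute:t0 B=load:t1 [load-bound]
step 2: L[2]=6 C[1]=2 → dur=6, Σ=21 | A=load:t2 B=compute:t1 [load-bound]
step 3: L[3]=6 C[2]=9 → dur=9, Σ=30 | A=compute:t2 B=load:t3 [compute-bound]
step 4: L[4]=7 C[3]=6 → dur=7, Σ=37 | A=load:t4 B=compute:t3 [load-bound]
step 5: L[5]=3 C[4]=4 → dur=4, Σ=41 | A=compute:t4 B=load:t5 [compute-bound]
step 6: L[6]=9 C[5]=6 → dur=9, Σ=50 | A=load:t6 B=compute:t5 [load-bound]
step 7: L[7]=6 C[6]=3 → dur=6, Σ=56 | A=compute:t6 B=load:t7 [load-bound]
step 8: L[8]=4 C[7]=3 → dur=4, Σ=60 | A=load:t8 B=compute:t7 [load-bound]
step 9: C[8]=3 → dur=3, Σ=63 | A=compute:t8 B=idle [compute-only]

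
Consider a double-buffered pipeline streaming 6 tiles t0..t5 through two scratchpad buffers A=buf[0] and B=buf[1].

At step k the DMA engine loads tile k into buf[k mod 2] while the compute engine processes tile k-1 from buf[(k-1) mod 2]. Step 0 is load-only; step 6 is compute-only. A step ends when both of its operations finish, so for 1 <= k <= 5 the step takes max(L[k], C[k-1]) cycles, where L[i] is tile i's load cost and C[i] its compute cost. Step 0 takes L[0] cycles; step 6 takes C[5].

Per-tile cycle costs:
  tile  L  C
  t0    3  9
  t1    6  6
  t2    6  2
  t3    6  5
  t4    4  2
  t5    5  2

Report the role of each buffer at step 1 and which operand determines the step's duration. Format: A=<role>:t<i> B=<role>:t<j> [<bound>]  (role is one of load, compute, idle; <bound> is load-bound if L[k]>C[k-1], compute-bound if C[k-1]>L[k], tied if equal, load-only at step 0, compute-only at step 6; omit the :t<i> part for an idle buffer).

step 1: A=compute:t0 B=load:t1 [compute-bound]

step 0: L[0]=3 → dur=3, Σ=3 | A=load:t0 B=idle [load-only]
step 1: L[1]=6 C[0]=9 → dur=9, Σ=12 | A=compute:t0 B=load:t1 [compute-bound]
step 2: L[2]=6 C[1]=6 → dur=6, Σ=18 | A=load:t2 B=compute:t1 [tied]
step 3: L[3]=6 C[2]=2 → dur=6, Σ=24 | A=compute:t2 B=load:t3 [load-bound]
step 4: L[4]=4 C[3]=5 → dur=5, Σ=29 | A=load:t4 B=compute:t3 [compute-bound]
step 5: L[5]=5 C[4]=2 → dur=5, Σ=34 | A=compute:t4 B=load:t5 [load-bound]
step 6: C[5]=2 → dur=2, Σ=36 | A=idle B=compute:t5 [compute-only]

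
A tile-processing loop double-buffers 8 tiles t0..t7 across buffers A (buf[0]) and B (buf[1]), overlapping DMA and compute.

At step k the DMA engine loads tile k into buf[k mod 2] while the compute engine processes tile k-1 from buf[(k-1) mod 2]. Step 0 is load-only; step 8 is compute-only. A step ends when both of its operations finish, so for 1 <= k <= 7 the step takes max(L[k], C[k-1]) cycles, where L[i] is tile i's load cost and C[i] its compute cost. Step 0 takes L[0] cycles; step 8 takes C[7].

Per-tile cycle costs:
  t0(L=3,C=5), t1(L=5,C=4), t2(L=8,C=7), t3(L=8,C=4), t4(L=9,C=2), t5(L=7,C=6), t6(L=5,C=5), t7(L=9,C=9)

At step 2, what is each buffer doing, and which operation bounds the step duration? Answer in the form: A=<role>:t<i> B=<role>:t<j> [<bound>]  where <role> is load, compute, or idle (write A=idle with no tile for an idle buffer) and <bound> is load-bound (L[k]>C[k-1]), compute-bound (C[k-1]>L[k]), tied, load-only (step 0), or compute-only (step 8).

step 2: A=load:t2 B=compute:t1 [load-bound]

step 0: L[0]=3 → dur=3, Σ=3 | A=load:t0 B=idle [load-only]
step 1: L[1]=5 C[0]=5 → dur=5, Σ=8 | A=compute:t0 B=load:t1 [tied]
step 2: L[2]=8 C[1]=4 → dur=8, Σ=16 | A=load:t2 B=compute:t1 [load-bound]
step 3: L[3]=8 C[2]=7 → dur=8, Σ=24 | A=compute:t2 B=load:t3 [load-bound]
step 4: L[4]=9 C[3]=4 → dur=9, Σ=33 | A=load:t4 B=compute:t3 [load-bound]
step 5: L[5]=7 C[4]=2 → dur=7, Σ=40 | A=compute:t4 B=load:t5 [load-bound]
step 6: L[6]=5 C[5]=6 → dur=6, Σ=46 | A=load:t6 B=compute:t5 [compute-bound]
step 7: L[7]=9 C[6]=5 → dur=9, Σ=55 | A=compute:t6 B=load:t7 [load-bound]
step 8: C[7]=9 → dur=9, Σ=64 | A=idle B=compute:t7 [compute-only]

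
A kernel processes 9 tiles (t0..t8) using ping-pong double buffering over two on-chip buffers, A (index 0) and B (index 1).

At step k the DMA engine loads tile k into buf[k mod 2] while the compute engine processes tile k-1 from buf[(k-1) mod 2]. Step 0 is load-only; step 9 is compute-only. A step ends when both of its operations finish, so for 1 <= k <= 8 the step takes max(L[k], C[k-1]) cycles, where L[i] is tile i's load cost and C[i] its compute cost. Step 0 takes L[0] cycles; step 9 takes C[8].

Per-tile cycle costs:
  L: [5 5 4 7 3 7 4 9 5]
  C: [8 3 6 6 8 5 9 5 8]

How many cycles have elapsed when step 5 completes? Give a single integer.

[0] DMA t0→A (5c) ∥ CU idle ⇒ 5c, clock 5
[1] DMA t1→B (5c) ∥ CU A:t0 (8c) ⇒ 8c, clock 13
[2] DMA t2→A (4c) ∥ CU B:t1 (3c) ⇒ 4c, clock 17
[3] DMA t3→B (7c) ∥ CU A:t2 (6c) ⇒ 7c, clock 24
[4] DMA t4→A (3c) ∥ CU B:t3 (6c) ⇒ 6c, clock 30
[5] DMA t5→B (7c) ∥ CU A:t4 (8c) ⇒ 8c, clock 38
[6] DMA t6→A (4c) ∥ CU B:t5 (5c) ⇒ 5c, clock 43
[7] DMA t7→B (9c) ∥ CU A:t6 (9c) ⇒ 9c, clock 52
[8] DMA t8→A (5c) ∥ CU B:t7 (5c) ⇒ 5c, clock 57
[9] DMA idle ∥ CU A:t8 (8c) ⇒ 8c, clock 65

end_cycle[5] = 38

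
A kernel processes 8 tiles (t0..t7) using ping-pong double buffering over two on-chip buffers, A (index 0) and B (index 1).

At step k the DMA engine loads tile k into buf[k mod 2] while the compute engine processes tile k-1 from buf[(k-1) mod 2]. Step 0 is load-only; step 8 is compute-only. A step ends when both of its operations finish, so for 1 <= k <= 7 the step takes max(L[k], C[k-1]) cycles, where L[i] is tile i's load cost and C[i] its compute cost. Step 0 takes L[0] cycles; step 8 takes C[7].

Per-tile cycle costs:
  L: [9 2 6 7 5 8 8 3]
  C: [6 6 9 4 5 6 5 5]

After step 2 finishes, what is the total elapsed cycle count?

end_cycle[2] = 21

step 0: L[0]=9 → dur=9, Σ=9 | A=load:t0 B=idle [load-only]
step 1: L[1]=2 C[0]=6 → dur=6, Σ=15 | A=compute:t0 B=load:t1 [compute-bound]
step 2: L[2]=6 C[1]=6 → dur=6, Σ=21 | A=load:t2 B=compute:t1 [tied]
step 3: L[3]=7 C[2]=9 → dur=9, Σ=30 | A=compute:t2 B=load:t3 [compute-bound]
step 4: L[4]=5 C[3]=4 → dur=5, Σ=35 | A=load:t4 B=compute:t3 [load-bound]
step 5: L[5]=8 C[4]=5 → dur=8, Σ=43 | A=compute:t4 B=load:t5 [load-bound]
step 6: L[6]=8 C[5]=6 → dur=8, Σ=51 | A=load:t6 B=compute:t5 [load-bound]
step 7: L[7]=3 C[6]=5 → dur=5, Σ=56 | A=compute:t6 B=load:t7 [compute-bound]
step 8: C[7]=5 → dur=5, Σ=61 | A=idle B=compute:t7 [compute-only]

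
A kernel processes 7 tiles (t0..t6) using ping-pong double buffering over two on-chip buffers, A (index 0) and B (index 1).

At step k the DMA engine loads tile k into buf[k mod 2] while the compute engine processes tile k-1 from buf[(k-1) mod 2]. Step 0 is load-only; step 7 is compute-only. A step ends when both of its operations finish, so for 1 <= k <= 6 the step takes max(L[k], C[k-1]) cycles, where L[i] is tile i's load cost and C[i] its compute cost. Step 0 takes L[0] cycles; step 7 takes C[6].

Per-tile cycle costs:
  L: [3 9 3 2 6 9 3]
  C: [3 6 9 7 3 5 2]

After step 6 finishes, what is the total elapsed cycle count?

end_cycle[6] = 48

  0. 3=3c; end=3; A:t0 B:-
  1. max(9,3)=9c; end=12; A:t0 B:t1
  2. max(3,6)=6c; end=18; A:t2 B:t1
  3. max(2,9)=9c; end=27; A:t2 B:t3
  4. max(6,7)=7c; end=34; A:t4 B:t3
  5. max(9,3)=9c; end=43; A:t4 B:t5
  6. max(3,5)=5c; end=48; A:t6 B:t5
  7. 2=2c; end=50; A:t6 B:t5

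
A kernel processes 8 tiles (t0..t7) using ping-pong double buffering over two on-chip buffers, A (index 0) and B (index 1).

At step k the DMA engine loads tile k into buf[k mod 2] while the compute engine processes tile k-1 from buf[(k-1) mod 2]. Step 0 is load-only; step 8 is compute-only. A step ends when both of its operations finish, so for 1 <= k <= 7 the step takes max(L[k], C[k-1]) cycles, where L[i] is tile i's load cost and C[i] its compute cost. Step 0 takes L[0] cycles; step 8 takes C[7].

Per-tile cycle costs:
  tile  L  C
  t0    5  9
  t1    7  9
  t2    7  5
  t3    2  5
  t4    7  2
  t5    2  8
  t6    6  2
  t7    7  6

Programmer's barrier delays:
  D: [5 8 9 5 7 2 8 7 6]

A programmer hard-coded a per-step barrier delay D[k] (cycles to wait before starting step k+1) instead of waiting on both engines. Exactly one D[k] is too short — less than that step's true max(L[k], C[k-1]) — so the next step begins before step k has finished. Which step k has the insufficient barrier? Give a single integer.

hazard at step 1

[0] required=L[0]=5=5 vs D=5 ok
[1] required=max(L[1]=7,C[0]=9)=9 vs D=8 SHORT
[2] required=max(L[2]=7,C[1]=9)=9 vs D=9 ok
[3] required=max(L[3]=2,C[2]=5)=5 vs D=5 ok
[4] required=max(L[4]=7,C[3]=5)=7 vs D=7 ok
[5] required=max(L[5]=2,C[4]=2)=2 vs D=2 ok
[6] required=max(L[6]=6,C[5]=8)=8 vs D=8 ok
[7] required=max(L[7]=7,C[6]=2)=7 vs D=7 ok
[8] required=C[7]=6=6 vs D=6 ok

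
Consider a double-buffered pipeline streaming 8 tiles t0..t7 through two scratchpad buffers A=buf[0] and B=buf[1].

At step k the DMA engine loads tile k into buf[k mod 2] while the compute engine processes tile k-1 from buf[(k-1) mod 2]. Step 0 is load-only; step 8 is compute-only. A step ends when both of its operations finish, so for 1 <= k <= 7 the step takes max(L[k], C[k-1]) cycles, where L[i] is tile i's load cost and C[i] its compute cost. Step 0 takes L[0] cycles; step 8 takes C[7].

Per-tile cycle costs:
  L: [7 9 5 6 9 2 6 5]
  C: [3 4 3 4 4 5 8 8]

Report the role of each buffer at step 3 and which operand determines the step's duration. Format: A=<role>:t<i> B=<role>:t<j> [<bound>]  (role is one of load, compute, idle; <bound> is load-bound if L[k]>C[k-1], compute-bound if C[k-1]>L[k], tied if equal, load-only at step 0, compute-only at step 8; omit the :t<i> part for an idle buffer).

step 3: A=compute:t2 B=load:t3 [load-bound]

k=0 load=t0/7c comp=- wait=7 total=7
k=1 load=t1/9c comp=t0/3c wait=9 total=16
k=2 load=t2/5c comp=t1/4c wait=5 total=21
k=3 load=t3/6c comp=t2/3c wait=6 total=27
k=4 load=t4/9c comp=t3/4c wait=9 total=36
k=5 load=t5/2c comp=t4/4c wait=4 total=40
k=6 load=t6/6c comp=t5/5c wait=6 total=46
k=7 load=t7/5c comp=t6/8c wait=8 total=54
k=8 load=- comp=t7/8c wait=8 total=62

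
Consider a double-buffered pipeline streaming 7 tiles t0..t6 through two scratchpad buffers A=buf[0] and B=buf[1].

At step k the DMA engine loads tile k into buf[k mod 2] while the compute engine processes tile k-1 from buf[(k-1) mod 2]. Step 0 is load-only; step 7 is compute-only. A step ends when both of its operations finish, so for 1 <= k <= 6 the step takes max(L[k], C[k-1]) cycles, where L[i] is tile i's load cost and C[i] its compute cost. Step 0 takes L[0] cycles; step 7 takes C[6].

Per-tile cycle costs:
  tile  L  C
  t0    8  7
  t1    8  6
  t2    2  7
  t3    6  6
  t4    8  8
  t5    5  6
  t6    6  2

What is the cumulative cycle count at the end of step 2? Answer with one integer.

end_cycle[2] = 22

  0. 8=8c; end=8; A:t0 B:-
  1. max(8,7)=8c; end=16; A:t0 B:t1
  2. max(2,6)=6c; end=22; A:t2 B:t1
  3. max(6,7)=7c; end=29; A:t2 B:t3
  4. max(8,6)=8c; end=37; A:t4 B:t3
  5. max(5,8)=8c; end=45; A:t4 B:t5
  6. max(6,6)=6c; end=51; A:t6 B:t5
  7. 2=2c; end=53; A:t6 B:t5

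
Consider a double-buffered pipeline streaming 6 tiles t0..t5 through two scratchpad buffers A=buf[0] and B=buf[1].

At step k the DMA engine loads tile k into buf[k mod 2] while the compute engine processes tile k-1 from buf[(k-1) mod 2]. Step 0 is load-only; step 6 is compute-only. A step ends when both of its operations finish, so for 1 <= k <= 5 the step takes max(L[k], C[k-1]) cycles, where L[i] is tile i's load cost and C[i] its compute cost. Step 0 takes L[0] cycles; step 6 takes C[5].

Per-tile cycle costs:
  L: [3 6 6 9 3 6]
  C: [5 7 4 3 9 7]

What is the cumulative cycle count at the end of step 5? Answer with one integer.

end_cycle[5] = 37

[0] DMA t0→A (3c) ∥ CU idle ⇒ 3c, clock 3
[1] DMA t1→B (6c) ∥ CU A:t0 (5c) ⇒ 6c, clock 9
[2] DMA t2→A (6c) ∥ CU B:t1 (7c) ⇒ 7c, clock 16
[3] DMA t3→B (9c) ∥ CU A:t2 (4c) ⇒ 9c, clock 25
[4] DMA t4→A (3c) ∥ CU B:t3 (3c) ⇒ 3c, clock 28
[5] DMA t5→B (6c) ∥ CU A:t4 (9c) ⇒ 9c, clock 37
[6] DMA idle ∥ CU B:t5 (7c) ⇒ 7c, clock 44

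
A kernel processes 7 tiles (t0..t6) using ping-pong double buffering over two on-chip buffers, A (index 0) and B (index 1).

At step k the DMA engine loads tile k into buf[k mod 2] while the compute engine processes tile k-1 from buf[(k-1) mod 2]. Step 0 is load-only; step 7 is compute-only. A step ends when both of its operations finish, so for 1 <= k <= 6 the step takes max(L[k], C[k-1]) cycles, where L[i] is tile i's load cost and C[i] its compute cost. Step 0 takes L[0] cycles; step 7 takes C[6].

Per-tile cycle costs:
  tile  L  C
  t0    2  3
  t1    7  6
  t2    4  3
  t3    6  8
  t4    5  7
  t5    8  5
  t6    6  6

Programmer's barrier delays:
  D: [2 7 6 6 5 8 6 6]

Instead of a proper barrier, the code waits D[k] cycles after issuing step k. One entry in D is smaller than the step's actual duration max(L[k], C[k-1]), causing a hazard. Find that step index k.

hazard at step 4

step 0: need L[0]=2 = 2; D[0]=2 ok
step 1: need max(L[1]=7,C[0]=3) = 7; D[1]=7 ok
step 2: need max(L[2]=4,C[1]=6) = 6; D[2]=6 ok
step 3: need max(L[3]=6,C[2]=3) = 6; D[3]=6 ok
step 4: need max(L[4]=5,C[3]=8) = 8; D[4]=5 SHORT
step 5: need max(L[5]=8,C[4]=7) = 8; D[5]=8 ok
step 6: need max(L[6]=6,C[5]=5) = 6; D[6]=6 ok
step 7: need C[6]=6 = 6; D[7]=6 ok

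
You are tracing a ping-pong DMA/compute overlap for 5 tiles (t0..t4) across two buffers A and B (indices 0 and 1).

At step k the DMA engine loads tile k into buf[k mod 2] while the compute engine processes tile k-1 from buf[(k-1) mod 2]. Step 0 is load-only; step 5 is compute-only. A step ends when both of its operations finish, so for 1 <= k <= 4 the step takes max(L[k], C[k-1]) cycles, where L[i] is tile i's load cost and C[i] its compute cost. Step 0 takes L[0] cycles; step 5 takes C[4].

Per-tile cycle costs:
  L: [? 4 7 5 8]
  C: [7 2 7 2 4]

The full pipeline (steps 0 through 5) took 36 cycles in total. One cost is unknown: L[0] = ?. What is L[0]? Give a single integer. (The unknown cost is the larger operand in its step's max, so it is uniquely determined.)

step 0: dur = L[0]=? = L[0]  (unknown; binding)
step 1: dur = max(L[1]=4, C[0]=7) = 7
step 2: dur = max(L[2]=7, C[1]=2) = 7
step 3: dur = max(L[3]=5, C[2]=7) = 7
step 4: dur = max(L[4]=8, C[3]=2) = 8
step 5: dur = C[4]=4 = 4
sum of known step durations = 33
dur[0] = total - known = 36 - 33 = 3
L[0] is the binding max in step 0, so L[0] = dur[0] = 3

L[0] = 3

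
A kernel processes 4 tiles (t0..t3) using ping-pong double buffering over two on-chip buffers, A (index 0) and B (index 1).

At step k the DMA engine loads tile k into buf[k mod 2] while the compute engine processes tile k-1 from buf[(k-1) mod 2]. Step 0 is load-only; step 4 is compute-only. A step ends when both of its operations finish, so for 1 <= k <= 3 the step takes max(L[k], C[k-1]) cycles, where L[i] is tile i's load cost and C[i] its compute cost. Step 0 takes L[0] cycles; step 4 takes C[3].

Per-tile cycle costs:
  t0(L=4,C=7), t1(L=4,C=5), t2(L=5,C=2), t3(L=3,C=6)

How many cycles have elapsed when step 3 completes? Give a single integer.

step 0: L[0]=4 → dur=4, Σ=4 | A=load:t0 B=idle [load-only]
step 1: L[1]=4 C[0]=7 → dur=7, Σ=11 | A=compute:t0 B=load:t1 [compute-bound]
step 2: L[2]=5 C[1]=5 → dur=5, Σ=16 | A=load:t2 B=compute:t1 [tied]
step 3: L[3]=3 C[2]=2 → dur=3, Σ=19 | A=compute:t2 B=load:t3 [load-bound]
step 4: C[3]=6 → dur=6, Σ=25 | A=idle B=compute:t3 [compute-only]

end_cycle[3] = 19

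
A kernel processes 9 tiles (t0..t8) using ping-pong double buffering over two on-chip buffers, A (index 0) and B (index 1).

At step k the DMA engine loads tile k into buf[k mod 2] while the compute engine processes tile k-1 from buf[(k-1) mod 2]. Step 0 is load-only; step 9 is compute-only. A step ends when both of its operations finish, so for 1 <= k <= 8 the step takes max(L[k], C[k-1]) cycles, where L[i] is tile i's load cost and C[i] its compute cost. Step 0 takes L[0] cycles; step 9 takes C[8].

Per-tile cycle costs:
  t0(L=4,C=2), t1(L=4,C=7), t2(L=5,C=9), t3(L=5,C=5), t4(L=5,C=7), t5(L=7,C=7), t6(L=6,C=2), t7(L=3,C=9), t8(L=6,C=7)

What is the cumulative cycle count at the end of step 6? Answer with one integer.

end_cycle[6] = 43

  0. 4=4c; end=4; A:t0 B:-
  1. max(4,2)=4c; end=8; A:t0 B:t1
  2. max(5,7)=7c; end=15; A:t2 B:t1
  3. max(5,9)=9c; end=24; A:t2 B:t3
  4. max(5,5)=5c; end=29; A:t4 B:t3
  5. max(7,7)=7c; end=36; A:t4 B:t5
  6. max(6,7)=7c; end=43; A:t6 B:t5
  7. max(3,2)=3c; end=46; A:t6 B:t7
  8. max(6,9)=9c; end=55; A:t8 B:t7
  9. 7=7c; end=62; A:t8 B:t7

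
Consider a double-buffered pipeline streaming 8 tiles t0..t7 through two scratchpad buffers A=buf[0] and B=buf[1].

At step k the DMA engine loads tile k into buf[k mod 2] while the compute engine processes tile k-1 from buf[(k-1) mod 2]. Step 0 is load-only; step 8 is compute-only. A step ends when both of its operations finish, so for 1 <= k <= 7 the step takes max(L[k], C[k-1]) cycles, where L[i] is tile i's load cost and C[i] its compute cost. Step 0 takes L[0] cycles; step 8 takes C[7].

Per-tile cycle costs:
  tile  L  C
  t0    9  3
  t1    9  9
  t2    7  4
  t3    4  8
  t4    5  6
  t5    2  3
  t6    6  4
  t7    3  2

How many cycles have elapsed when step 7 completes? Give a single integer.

end_cycle[7] = 55

step 0: L[0]=9 → dur=9, Σ=9 | A=load:t0 B=idle [load-only]
step 1: L[1]=9 C[0]=3 → dur=9, Σ=18 | A=compute:t0 B=load:t1 [load-bound]
step 2: L[2]=7 C[1]=9 → dur=9, Σ=27 | A=load:t2 B=compute:t1 [compute-bound]
step 3: L[3]=4 C[2]=4 → dur=4, Σ=31 | A=compute:t2 B=load:t3 [tied]
step 4: L[4]=5 C[3]=8 → dur=8, Σ=39 | A=load:t4 B=compute:t3 [compute-bound]
step 5: L[5]=2 C[4]=6 → dur=6, Σ=45 | A=compute:t4 B=load:t5 [compute-bound]
step 6: L[6]=6 C[5]=3 → dur=6, Σ=51 | A=load:t6 B=compute:t5 [load-bound]
step 7: L[7]=3 C[6]=4 → dur=4, Σ=55 | A=compute:t6 B=load:t7 [compute-bound]
step 8: C[7]=2 → dur=2, Σ=57 | A=idle B=compute:t7 [compute-only]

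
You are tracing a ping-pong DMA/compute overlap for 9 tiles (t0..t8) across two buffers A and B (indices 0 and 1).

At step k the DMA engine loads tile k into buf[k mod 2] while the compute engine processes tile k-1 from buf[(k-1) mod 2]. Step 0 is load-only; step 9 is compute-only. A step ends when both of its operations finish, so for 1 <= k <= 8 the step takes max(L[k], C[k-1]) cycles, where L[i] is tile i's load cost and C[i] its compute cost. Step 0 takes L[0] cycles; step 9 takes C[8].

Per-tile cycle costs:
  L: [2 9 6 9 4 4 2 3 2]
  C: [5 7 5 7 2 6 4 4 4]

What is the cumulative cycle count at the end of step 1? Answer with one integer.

end_cycle[1] = 11

step 0: L[0]=2 → dur=2, Σ=2 | A=load:t0 B=idle [load-only]
step 1: L[1]=9 C[0]=5 → dur=9, Σ=11 | A=compute:t0 B=load:t1 [load-bound]
step 2: L[2]=6 C[1]=7 → dur=7, Σ=18 | A=load:t2 B=compute:t1 [compute-bound]
step 3: L[3]=9 C[2]=5 → dur=9, Σ=27 | A=compute:t2 B=load:t3 [load-bound]
step 4: L[4]=4 C[3]=7 → dur=7, Σ=34 | A=load:t4 B=compute:t3 [compute-bound]
step 5: L[5]=4 C[4]=2 → dur=4, Σ=38 | A=compute:t4 B=load:t5 [load-bound]
step 6: L[6]=2 C[5]=6 → dur=6, Σ=44 | A=load:t6 B=compute:t5 [compute-bound]
step 7: L[7]=3 C[6]=4 → dur=4, Σ=48 | A=compute:t6 B=load:t7 [compute-bound]
step 8: L[8]=2 C[7]=4 → dur=4, Σ=52 | A=load:t8 B=compute:t7 [compute-bound]
step 9: C[8]=4 → dur=4, Σ=56 | A=compute:t8 B=idle [compute-only]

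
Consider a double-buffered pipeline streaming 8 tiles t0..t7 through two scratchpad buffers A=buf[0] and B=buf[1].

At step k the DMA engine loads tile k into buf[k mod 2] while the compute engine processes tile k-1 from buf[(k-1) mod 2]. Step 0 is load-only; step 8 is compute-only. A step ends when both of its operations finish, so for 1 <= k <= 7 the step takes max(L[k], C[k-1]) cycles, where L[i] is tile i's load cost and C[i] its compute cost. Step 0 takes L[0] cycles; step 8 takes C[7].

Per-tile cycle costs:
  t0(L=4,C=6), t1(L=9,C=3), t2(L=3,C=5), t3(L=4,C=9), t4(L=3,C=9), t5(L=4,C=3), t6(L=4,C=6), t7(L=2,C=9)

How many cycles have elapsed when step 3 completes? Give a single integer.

end_cycle[3] = 21

  0. 4=4c; end=4; A:t0 B:-
  1. max(9,6)=9c; end=13; A:t0 B:t1
  2. max(3,3)=3c; end=16; A:t2 B:t1
  3. max(4,5)=5c; end=21; A:t2 B:t3
  4. max(3,9)=9c; end=30; A:t4 B:t3
  5. max(4,9)=9c; end=39; A:t4 B:t5
  6. max(4,3)=4c; end=43; A:t6 B:t5
  7. max(2,6)=6c; end=49; A:t6 B:t7
  8. 9=9c; end=58; A:t6 B:t7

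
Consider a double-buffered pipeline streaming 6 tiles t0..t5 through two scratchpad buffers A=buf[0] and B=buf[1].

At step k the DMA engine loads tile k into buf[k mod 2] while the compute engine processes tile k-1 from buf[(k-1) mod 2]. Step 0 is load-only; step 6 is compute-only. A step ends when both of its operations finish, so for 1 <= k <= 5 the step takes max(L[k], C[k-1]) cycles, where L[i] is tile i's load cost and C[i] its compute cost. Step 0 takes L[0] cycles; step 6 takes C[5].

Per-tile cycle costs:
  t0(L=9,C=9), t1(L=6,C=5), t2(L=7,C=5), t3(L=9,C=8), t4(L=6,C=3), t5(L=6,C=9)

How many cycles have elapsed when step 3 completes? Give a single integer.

  0. 9=9c; end=9; A:t0 B:-
  1. max(6,9)=9c; end=18; A:t0 B:t1
  2. max(7,5)=7c; end=25; A:t2 B:t1
  3. max(9,5)=9c; end=34; A:t2 B:t3
  4. max(6,8)=8c; end=42; A:t4 B:t3
  5. max(6,3)=6c; end=48; A:t4 B:t5
  6. 9=9c; end=57; A:t4 B:t5

end_cycle[3] = 34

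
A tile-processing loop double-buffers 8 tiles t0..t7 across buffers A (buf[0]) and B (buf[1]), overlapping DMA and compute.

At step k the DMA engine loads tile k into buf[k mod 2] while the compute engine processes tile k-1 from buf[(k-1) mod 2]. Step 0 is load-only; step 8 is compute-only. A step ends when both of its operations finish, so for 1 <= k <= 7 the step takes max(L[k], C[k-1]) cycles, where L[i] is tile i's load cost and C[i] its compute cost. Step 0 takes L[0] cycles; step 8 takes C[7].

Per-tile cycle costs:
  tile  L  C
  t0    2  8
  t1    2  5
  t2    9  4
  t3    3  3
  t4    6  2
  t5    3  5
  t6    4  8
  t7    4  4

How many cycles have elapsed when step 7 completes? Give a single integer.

end_cycle[7] = 45

k=0 load=t0/2c comp=- wait=2 total=2
k=1 load=t1/2c comp=t0/8c wait=8 total=10
k=2 load=t2/9c comp=t1/5c wait=9 total=19
k=3 load=t3/3c comp=t2/4c wait=4 total=23
k=4 load=t4/6c comp=t3/3c wait=6 total=29
k=5 load=t5/3c comp=t4/2c wait=3 total=32
k=6 load=t6/4c comp=t5/5c wait=5 total=37
k=7 load=t7/4c comp=t6/8c wait=8 total=45
k=8 load=- comp=t7/4c wait=4 total=49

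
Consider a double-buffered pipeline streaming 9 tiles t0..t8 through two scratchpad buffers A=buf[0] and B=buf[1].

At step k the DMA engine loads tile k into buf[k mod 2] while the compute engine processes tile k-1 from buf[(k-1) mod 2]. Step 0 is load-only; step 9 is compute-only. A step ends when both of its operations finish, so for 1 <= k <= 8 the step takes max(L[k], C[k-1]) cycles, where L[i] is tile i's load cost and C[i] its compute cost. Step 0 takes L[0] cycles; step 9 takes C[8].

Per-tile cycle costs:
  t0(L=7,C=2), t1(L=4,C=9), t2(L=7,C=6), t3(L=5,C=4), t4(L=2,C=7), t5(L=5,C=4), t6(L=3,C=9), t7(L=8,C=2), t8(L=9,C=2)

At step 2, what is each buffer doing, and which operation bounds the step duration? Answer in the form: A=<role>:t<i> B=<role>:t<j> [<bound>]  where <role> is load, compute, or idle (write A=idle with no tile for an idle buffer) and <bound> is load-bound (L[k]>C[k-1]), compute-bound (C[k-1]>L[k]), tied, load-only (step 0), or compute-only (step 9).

step 2: A=load:t2 B=compute:t1 [compute-bound]

step 0: L[0]=7 → dur=7, Σ=7 | A=load:t0 B=idle [load-only]
step 1: L[1]=4 C[0]=2 → dur=4, Σ=11 | A=compute:t0 B=load:t1 [load-bound]
step 2: L[2]=7 C[1]=9 → dur=9, Σ=20 | A=load:t2 B=compute:t1 [compute-bound]
step 3: L[3]=5 C[2]=6 → dur=6, Σ=26 | A=compute:t2 B=load:t3 [compute-bound]
step 4: L[4]=2 C[3]=4 → dur=4, Σ=30 | A=load:t4 B=compute:t3 [compute-bound]
step 5: L[5]=5 C[4]=7 → dur=7, Σ=37 | A=compute:t4 B=load:t5 [compute-bound]
step 6: L[6]=3 C[5]=4 → dur=4, Σ=41 | A=load:t6 B=compute:t5 [compute-bound]
step 7: L[7]=8 C[6]=9 → dur=9, Σ=50 | A=compute:t6 B=load:t7 [compute-bound]
step 8: L[8]=9 C[7]=2 → dur=9, Σ=59 | A=load:t8 B=compute:t7 [load-bound]
step 9: C[8]=2 → dur=2, Σ=61 | A=compute:t8 B=idle [compute-only]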